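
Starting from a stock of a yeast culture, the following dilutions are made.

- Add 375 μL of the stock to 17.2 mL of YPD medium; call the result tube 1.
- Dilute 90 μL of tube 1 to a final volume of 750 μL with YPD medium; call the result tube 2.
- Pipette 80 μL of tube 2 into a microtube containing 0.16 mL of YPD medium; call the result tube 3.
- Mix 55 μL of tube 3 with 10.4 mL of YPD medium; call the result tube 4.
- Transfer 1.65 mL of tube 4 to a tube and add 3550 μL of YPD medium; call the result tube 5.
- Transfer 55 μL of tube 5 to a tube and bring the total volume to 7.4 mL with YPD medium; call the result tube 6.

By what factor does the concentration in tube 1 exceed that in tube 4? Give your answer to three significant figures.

Step 1: 375 μL + 17.2 mL = 17575 μL total → factor 17575/375 = 46.867
Step 2: 90 μL brought to 750 μL → factor 750/90 = 8.3333
Step 3: 80 μL + 0.16 mL = 240 μL total → factor 240/80 = 3
Step 4: 55 μL + 10.4 mL = 10455 μL total → factor 10455/55 = 190.09
Dilution factor to tube 1 = 46.867; to tube 4 = 2.2272 × 10^5
[tube 1]/[tube 4] = (factor to tube 4)/(factor to tube 1) = 2.2272 × 10^5/46.867 = 4.75 × 10^3

4.75 × 10^3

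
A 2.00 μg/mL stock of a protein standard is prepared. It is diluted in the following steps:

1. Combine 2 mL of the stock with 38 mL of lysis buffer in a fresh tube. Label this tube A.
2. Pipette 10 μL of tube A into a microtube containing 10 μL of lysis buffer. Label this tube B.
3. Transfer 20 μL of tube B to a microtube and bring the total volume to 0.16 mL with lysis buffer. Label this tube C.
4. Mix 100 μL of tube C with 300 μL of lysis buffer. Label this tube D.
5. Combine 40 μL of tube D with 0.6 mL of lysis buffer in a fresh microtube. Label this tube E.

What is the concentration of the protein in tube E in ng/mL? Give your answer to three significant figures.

Step 1: 2 mL + 38 mL = 40 mL total → factor 40/2 = 20
Step 2: 10 μL + 10 μL = 20 μL total → factor 20/10 = 2
Step 3: 20 μL brought to 0.16 mL → factor 160/20 = 8
Step 4: 100 μL + 300 μL = 400 μL total → factor 400/100 = 4
Step 5: 40 μL + 0.6 mL = 640 μL total → factor 640/40 = 16
Overall dilution factor = 20 × 2 × 8 × 4 × 16 = 20480
Final = 2.00 μg/mL / 20480 = 9.766 × 10^-5 μg/mL = 0.0977 ng/mL

0.0977 ng/mL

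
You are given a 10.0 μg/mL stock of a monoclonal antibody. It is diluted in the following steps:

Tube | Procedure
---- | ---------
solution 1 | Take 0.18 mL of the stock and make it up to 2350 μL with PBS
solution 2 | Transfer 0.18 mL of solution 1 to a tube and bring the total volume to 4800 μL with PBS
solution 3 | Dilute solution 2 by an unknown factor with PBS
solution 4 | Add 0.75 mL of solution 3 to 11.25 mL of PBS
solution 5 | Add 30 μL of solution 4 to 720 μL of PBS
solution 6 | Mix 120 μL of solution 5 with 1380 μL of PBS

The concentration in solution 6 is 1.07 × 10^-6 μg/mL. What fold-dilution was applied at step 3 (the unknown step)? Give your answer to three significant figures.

5.37-fold

Step 1: 0.18 mL brought to 2350 μL → factor 2.35/0.18 = 13.056
Step 2: 0.18 mL brought to 4800 μL → factor 4.8/0.18 = 26.667
Step 3: unknown factor x
Step 4: 0.75 mL + 11.25 mL = 12 mL total → factor 12/0.75 = 16
Step 5: 30 μL + 720 μL = 750 μL total → factor 750/30 = 25
Step 6: 120 μL + 1380 μL = 1500 μL total → factor 1500/120 = 12.5
Product of known-step factors = 1.7407 × 10^6
Overall factor = 10.0 μg/mL / (1.07 × 10^-6 μg/mL) = 9.3458 × 10^6
x = 9.3458 × 10^6 / 1.7407 × 10^6 = 5.37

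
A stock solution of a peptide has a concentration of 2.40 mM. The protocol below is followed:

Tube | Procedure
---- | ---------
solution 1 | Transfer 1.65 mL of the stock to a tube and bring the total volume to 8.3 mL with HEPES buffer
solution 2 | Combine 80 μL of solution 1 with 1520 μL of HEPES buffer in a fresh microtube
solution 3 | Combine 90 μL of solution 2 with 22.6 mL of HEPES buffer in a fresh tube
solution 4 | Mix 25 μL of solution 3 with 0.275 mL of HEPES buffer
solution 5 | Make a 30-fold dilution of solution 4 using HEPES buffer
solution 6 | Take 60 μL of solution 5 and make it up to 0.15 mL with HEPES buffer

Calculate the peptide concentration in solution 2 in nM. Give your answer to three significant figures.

2.39 × 10^4 nM

Step 1: 1.65 mL brought to 8.3 mL → factor 8.3/1.65 = 5.0303
Step 2: 80 μL + 1520 μL = 1600 μL total → factor 1600/80 = 20
Dilution factor through solution 2 = 5.0303 × 20 = 100.61
[solution 2] = 2.40 mM / 100.61 = 0.02386 mM = 2.39 × 10^4 nM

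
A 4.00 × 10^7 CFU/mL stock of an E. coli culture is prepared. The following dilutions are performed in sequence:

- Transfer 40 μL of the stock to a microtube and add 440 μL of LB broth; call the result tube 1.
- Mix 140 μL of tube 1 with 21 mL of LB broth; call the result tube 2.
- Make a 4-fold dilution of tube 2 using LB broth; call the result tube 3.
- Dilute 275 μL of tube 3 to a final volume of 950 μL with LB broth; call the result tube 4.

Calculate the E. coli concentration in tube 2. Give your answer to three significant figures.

2.21 × 10^4 CFU/mL

Step 1: 40 μL + 440 μL = 480 μL total → factor 480/40 = 12
Step 2: 140 μL + 21 mL = 21140 μL total → factor 21140/140 = 151
Dilution factor through tube 2 = 12 × 151 = 1812
[tube 2] = 4.00 × 10^7 CFU/mL / 1812 = 2.21 × 10^4 CFU/mL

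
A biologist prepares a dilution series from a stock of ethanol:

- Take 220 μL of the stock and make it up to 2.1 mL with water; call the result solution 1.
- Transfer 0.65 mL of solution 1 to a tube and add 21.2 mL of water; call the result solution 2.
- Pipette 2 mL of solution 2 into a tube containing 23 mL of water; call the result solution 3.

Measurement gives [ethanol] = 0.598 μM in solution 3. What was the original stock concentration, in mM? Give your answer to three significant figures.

2.40 mM

Step 1: 220 μL brought to 2.1 mL → factor 2100/220 = 9.5455
Step 2: 0.65 mL + 21.2 mL = 21.85 mL total → factor 21.85/0.65 = 33.615
Step 3: 2 mL + 23 mL = 25 mL total → factor 25/2 = 12.5
Overall dilution factor = 9.5455 × 33.615 × 12.5 = 4010.9
Stock = 0.598 μM × 4010.9 = 2399 μM = 2.40 mM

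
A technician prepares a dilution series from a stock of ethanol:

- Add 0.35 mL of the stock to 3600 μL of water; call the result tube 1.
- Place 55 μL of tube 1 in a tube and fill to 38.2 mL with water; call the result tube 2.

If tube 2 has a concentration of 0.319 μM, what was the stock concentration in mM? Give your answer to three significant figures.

Step 1: 0.35 mL + 3600 μL = 3.95 mL total → factor 3.95/0.35 = 11.286
Step 2: 55 μL brought to 38.2 mL → factor 38200/55 = 694.55
Overall dilution factor = 11.286 × 694.55 = 7838.4
Stock = 0.319 μM × 7838.4 = 2500 μM = 2.50 mM

2.50 mM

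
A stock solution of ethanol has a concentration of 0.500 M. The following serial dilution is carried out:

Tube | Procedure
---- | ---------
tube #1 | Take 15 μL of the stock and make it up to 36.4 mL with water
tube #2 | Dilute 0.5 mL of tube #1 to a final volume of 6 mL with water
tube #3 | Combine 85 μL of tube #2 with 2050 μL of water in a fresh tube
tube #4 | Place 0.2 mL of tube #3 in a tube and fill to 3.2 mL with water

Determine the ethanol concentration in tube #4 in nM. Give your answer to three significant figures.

42.7 nM

Step 1: 15 μL brought to 36.4 mL → factor 36400/15 = 2426.7
Step 2: 0.5 mL brought to 6 mL → factor 6/0.5 = 12
Step 3: 85 μL + 2050 μL = 2135 μL total → factor 2135/85 = 25.118
Step 4: 0.2 mL brought to 3.2 mL → factor 3.2/0.2 = 16
Overall dilution factor = 2426.7 × 12 × 25.118 × 16 = 1.1703 × 10^7
Final = 0.500 M / 1.1703 × 10^7 = 4.272 × 10^-8 M = 42.7 nM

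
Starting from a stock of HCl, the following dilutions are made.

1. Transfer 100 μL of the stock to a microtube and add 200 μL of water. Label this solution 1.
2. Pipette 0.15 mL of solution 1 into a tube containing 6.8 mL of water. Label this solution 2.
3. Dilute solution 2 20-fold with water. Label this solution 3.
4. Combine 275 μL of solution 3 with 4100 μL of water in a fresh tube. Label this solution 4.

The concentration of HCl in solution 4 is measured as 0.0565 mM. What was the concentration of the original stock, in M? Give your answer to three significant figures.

Step 1: 100 μL + 200 μL = 300 μL total → factor 300/100 = 3
Step 2: 0.15 mL + 6.8 mL = 6.95 mL total → factor 6.95/0.15 = 46.333
Step 3: 20-fold → factor 20
Step 4: 275 μL + 4100 μL = 4375 μL total → factor 4375/275 = 15.909
Overall dilution factor = 3 × 46.333 × 20 × 15.909 = 44227
Stock = 0.0565 mM × 44227 = 2499 mM = 2.50 M

2.50 M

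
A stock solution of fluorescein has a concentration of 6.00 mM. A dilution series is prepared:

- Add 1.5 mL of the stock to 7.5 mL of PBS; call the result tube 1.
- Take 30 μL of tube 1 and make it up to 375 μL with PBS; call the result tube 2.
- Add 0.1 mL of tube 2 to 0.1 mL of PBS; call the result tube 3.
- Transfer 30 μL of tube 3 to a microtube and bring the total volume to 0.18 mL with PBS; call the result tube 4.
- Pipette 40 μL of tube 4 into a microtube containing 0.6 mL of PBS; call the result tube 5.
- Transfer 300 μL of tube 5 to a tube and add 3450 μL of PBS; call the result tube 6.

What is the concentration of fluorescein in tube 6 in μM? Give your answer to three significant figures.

0.0333 μM

Step 1: 1.5 mL + 7.5 mL = 9 mL total → factor 9/1.5 = 6
Step 2: 30 μL brought to 375 μL → factor 375/30 = 12.5
Step 3: 0.1 mL + 0.1 mL = 0.2 mL total → factor 0.2/0.1 = 2
Step 4: 30 μL brought to 0.18 mL → factor 180/30 = 6
Step 5: 40 μL + 0.6 mL = 640 μL total → factor 640/40 = 16
Step 6: 300 μL + 3450 μL = 3750 μL total → factor 3750/300 = 12.5
Overall dilution factor = 6 × 12.5 × 2 × 6 × 16 × 12.5 = 1.8 × 10^5
Final = 6.00 mM / 1.8 × 10^5 = 3.333 × 10^-5 mM = 0.0333 μM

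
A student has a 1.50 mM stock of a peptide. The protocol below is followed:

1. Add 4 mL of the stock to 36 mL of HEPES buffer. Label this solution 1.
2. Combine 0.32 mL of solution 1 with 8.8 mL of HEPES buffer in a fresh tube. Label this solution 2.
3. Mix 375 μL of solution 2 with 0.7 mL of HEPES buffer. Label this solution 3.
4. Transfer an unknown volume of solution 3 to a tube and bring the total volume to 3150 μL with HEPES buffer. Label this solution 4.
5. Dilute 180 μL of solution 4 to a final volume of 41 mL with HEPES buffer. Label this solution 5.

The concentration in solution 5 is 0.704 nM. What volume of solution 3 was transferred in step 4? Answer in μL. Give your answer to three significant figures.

Step 1: 4 mL + 36 mL = 40 mL total → factor 40/4 = 10
Step 2: 0.32 mL + 8.8 mL = 9.12 mL total → factor 9.12/0.32 = 28.5
Step 3: 375 μL + 0.7 mL = 1075 μL total → factor 1075/375 = 2.8667
Step 4: v brought to 3150 μL → factor = 3150 μL/v
Step 5: 180 μL brought to 41 mL → factor 41000/180 = 227.78
Product of known-step factors = 1.8609 × 10^5
Overall factor = 1.50 mM / (0.704 nM) = 2.1307 × 10^6
Step-4 factor = 2.1307 × 10^6 / 1.8609 × 10^5 = 11.449
v = 3150 μL / 11.449 = 275 μL

275 μL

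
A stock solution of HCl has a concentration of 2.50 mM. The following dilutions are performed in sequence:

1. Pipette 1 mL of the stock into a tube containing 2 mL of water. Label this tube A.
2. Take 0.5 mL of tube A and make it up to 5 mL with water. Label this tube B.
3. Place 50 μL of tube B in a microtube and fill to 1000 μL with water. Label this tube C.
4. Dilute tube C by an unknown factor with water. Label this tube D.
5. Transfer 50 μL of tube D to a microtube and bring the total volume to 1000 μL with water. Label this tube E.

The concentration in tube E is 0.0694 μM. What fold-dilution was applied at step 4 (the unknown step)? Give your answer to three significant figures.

Step 1: 1 mL + 2 mL = 3 mL total → factor 3/1 = 3
Step 2: 0.5 mL brought to 5 mL → factor 5/0.5 = 10
Step 3: 50 μL brought to 1000 μL → factor 1000/50 = 20
Step 4: unknown factor x
Step 5: 50 μL brought to 1000 μL → factor 1000/50 = 20
Product of known-step factors = 12000
Overall factor = 2.50 mM / (0.0694 μM) = 36023
x = 36023 / 12000 = 3.00

3.00-fold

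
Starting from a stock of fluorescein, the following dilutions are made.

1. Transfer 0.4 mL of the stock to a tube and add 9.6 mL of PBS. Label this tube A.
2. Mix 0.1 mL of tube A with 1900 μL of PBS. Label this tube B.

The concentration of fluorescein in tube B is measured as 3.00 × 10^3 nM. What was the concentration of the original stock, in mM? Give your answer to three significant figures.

1.50 mM

Step 1: 0.4 mL + 9.6 mL = 10 mL total → factor 10/0.4 = 25
Step 2: 0.1 mL + 1900 μL = 2 mL total → factor 2/0.1 = 20
Overall dilution factor = 25 × 20 = 500
Stock = 3.00 × 10^3 nM × 500 = 1.500 × 10^6 nM = 1.50 mM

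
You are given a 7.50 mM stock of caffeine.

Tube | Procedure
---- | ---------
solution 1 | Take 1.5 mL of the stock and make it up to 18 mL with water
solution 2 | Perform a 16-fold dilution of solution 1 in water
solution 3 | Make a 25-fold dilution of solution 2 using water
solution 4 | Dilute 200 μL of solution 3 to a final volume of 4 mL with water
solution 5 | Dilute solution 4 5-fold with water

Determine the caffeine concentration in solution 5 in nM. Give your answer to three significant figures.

Step 1: 1.5 mL brought to 18 mL → factor 18/1.5 = 12
Step 2: 16-fold → factor 16
Step 3: 25-fold → factor 25
Step 4: 200 μL brought to 4 mL → factor 4000/200 = 20
Step 5: 5-fold → factor 5
Overall dilution factor = 12 × 16 × 25 × 20 × 5 = 4.8 × 10^5
Final = 7.50 mM / 4.8 × 10^5 = 1.563 × 10^-5 mM = 15.6 nM

15.6 nM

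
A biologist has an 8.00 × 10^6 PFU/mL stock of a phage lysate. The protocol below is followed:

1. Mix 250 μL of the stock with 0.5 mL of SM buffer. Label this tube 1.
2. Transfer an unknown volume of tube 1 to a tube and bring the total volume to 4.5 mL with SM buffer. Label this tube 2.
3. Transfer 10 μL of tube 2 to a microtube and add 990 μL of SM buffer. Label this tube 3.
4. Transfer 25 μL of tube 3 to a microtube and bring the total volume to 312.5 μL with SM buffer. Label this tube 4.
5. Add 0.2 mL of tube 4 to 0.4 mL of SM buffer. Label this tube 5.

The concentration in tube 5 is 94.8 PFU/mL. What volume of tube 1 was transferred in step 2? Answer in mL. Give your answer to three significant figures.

Step 1: 250 μL + 0.5 mL = 750 μL total → factor 750/250 = 3
Step 2: v brought to 4.5 mL → factor = 4.5 mL/v
Step 3: 10 μL + 990 μL = 1000 μL total → factor 1000/10 = 100
Step 4: 25 μL brought to 312.5 μL → factor 312.5/25 = 12.5
Step 5: 0.2 mL + 0.4 mL = 0.6 mL total → factor 0.6/0.2 = 3
Product of known-step factors = 11250
Overall factor = 8.00 × 10^6 PFU/mL / (94.8 PFU/mL) = 84388
Step-2 factor = 84388 / 11250 = 7.5012
v = 4.5 mL / 7.5012 = 0.600 mL

0.600 mL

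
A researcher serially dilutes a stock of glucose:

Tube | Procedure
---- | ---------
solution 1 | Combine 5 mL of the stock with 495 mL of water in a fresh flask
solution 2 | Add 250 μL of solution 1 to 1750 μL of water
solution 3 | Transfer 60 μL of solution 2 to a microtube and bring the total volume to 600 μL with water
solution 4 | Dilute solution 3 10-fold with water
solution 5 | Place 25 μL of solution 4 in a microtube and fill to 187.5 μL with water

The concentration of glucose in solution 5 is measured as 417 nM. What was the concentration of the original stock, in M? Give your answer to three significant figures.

0.250 M

Step 1: 5 mL + 495 mL = 500 mL total → factor 500/5 = 100
Step 2: 250 μL + 1750 μL = 2000 μL total → factor 2000/250 = 8
Step 3: 60 μL brought to 600 μL → factor 600/60 = 10
Step 4: 10-fold → factor 10
Step 5: 25 μL brought to 187.5 μL → factor 187.5/25 = 7.5
Overall dilution factor = 100 × 8 × 10 × 10 × 7.5 = 6 × 10^5
Stock = 417 nM × 6 × 10^5 = 2.502 × 10^8 nM = 0.250 M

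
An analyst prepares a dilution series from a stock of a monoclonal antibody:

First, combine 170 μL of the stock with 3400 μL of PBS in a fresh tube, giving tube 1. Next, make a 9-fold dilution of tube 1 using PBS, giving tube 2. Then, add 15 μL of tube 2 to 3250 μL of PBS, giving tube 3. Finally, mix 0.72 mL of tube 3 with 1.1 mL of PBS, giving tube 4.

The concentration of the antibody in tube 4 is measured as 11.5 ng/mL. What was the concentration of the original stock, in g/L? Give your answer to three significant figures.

Step 1: 170 μL + 3400 μL = 3570 μL total → factor 3570/170 = 21
Step 2: 9-fold → factor 9
Step 3: 15 μL + 3250 μL = 3265 μL total → factor 3265/15 = 217.67
Step 4: 0.72 mL + 1.1 mL = 1.82 mL total → factor 1.82/0.72 = 2.5278
Overall dilution factor = 21 × 9 × 217.67 × 2.5278 = 1.0399 × 10^5
Stock = 11.5 ng/mL × 1.0399 × 10^5 = 1.196 × 10^6 ng/mL = 1.20 g/L

1.20 g/L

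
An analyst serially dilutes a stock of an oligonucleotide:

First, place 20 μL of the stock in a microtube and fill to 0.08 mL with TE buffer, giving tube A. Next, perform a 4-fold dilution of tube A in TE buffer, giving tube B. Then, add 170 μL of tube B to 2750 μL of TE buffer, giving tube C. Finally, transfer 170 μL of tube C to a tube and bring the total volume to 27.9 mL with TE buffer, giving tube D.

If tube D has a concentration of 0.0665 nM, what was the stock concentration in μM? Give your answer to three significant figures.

Step 1: 20 μL brought to 0.08 mL → factor 80/20 = 4
Step 2: 4-fold → factor 4
Step 3: 170 μL + 2750 μL = 2920 μL total → factor 2920/170 = 17.176
Step 4: 170 μL brought to 27.9 mL → factor 27900/170 = 164.12
Overall dilution factor = 4 × 4 × 17.176 × 164.12 = 45103
Stock = 0.0665 nM × 45103 = 2999 nM = 3.00 μM

3.00 μM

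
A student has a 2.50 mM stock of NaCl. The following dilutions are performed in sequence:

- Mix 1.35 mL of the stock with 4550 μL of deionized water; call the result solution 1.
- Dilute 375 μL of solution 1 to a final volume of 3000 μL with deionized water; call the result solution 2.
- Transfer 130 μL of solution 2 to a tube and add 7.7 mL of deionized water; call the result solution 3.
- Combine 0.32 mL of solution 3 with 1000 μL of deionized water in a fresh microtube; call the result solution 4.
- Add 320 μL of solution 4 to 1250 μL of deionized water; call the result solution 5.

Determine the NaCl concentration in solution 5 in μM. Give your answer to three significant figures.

Step 1: 1.35 mL + 4550 μL = 5.9 mL total → factor 5.9/1.35 = 4.3704
Step 2: 375 μL brought to 3000 μL → factor 3000/375 = 8
Step 3: 130 μL + 7.7 mL = 7830 μL total → factor 7830/130 = 60.231
Step 4: 0.32 mL + 1000 μL = 1.32 mL total → factor 1.32/0.32 = 4.125
Step 5: 320 μL + 1250 μL = 1570 μL total → factor 1570/320 = 4.9062
Overall dilution factor = 4.3704 × 8 × 60.231 × 4.125 × 4.9062 = 42619
Final = 2.50 mM / 42619 = 5.866 × 10^-5 mM = 0.0587 μM

0.0587 μM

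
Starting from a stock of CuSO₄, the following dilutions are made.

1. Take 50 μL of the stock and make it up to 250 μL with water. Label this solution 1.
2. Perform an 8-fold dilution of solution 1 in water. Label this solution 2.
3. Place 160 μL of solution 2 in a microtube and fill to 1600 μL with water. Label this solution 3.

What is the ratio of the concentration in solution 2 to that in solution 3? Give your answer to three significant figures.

10.0

Step 1: 50 μL brought to 250 μL → factor 250/50 = 5
Step 2: 8-fold → factor 8
Step 3: 160 μL brought to 1600 μL → factor 1600/160 = 10
Dilution factor to solution 2 = 40; to solution 3 = 400
[solution 2]/[solution 3] = (factor to solution 3)/(factor to solution 2) = 400/40 = 10.0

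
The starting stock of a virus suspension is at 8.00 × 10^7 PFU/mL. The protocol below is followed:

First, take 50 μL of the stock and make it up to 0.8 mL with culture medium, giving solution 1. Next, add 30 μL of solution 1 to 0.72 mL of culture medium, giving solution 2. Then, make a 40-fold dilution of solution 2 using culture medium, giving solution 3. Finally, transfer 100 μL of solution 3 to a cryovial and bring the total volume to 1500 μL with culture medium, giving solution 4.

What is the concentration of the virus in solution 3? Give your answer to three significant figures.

Step 1: 50 μL brought to 0.8 mL → factor 800/50 = 16
Step 2: 30 μL + 0.72 mL = 750 μL total → factor 750/30 = 25
Step 3: 40-fold → factor 40
Dilution factor through solution 3 = 16 × 25 × 40 = 16000
[solution 3] = 8.00 × 10^7 PFU/mL / 16000 = 5.00 × 10^3 PFU/mL

5.00 × 10^3 PFU/mL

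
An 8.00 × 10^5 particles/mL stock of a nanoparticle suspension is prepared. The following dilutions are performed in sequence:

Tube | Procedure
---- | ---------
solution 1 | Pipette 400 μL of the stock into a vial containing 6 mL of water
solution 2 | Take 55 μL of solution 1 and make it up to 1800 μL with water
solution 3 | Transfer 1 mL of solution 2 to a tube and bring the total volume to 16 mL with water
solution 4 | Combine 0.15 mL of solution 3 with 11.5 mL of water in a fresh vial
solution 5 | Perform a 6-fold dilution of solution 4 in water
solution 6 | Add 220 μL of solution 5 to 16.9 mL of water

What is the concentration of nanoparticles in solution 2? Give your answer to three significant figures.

1.53 × 10^3 particles/mL

Step 1: 400 μL + 6 mL = 6400 μL total → factor 6400/400 = 16
Step 2: 55 μL brought to 1800 μL → factor 1800/55 = 32.727
Dilution factor through solution 2 = 16 × 32.727 = 523.64
[solution 2] = 8.00 × 10^5 particles/mL / 523.64 = 1.53 × 10^3 particles/mL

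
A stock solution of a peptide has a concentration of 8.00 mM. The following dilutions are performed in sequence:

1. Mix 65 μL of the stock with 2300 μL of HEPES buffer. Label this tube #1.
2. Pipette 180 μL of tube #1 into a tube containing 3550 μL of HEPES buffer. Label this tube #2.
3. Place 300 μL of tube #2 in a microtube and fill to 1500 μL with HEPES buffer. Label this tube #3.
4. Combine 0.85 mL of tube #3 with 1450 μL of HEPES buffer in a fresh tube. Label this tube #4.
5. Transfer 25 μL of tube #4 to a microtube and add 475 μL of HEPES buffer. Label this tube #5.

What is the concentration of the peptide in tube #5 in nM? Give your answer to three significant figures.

Step 1: 65 μL + 2300 μL = 2365 μL total → factor 2365/65 = 36.385
Step 2: 180 μL + 3550 μL = 3730 μL total → factor 3730/180 = 20.722
Step 3: 300 μL brought to 1500 μL → factor 1500/300 = 5
Step 4: 0.85 mL + 1450 μL = 2.3 mL total → factor 2.3/0.85 = 2.7059
Step 5: 25 μL + 475 μL = 500 μL total → factor 500/25 = 20
Overall dilution factor = 36.385 × 20.722 × 5 × 2.7059 × 20 = 2.0402 × 10^5
Final = 8.00 mM / 2.0402 × 10^5 = 3.921 × 10^-5 mM = 39.2 nM

39.2 nM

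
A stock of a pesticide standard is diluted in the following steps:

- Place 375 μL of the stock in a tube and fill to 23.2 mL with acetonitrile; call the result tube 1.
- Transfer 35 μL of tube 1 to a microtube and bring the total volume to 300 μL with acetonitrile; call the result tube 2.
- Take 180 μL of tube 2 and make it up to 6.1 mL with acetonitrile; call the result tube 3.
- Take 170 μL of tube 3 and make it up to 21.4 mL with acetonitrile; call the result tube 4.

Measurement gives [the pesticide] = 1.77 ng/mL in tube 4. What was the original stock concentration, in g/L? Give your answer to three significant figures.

4.00 g/L

Step 1: 375 μL brought to 23.2 mL → factor 23200/375 = 61.867
Step 2: 35 μL brought to 300 μL → factor 300/35 = 8.5714
Step 3: 180 μL brought to 6.1 mL → factor 6100/180 = 33.889
Step 4: 170 μL brought to 21.4 mL → factor 21400/170 = 125.88
Overall dilution factor = 61.867 × 8.5714 × 33.889 × 125.88 = 2.2622 × 10^6
Stock = 1.77 ng/mL × 2.2622 × 10^6 = 4.004 × 10^6 ng/mL = 4.00 g/L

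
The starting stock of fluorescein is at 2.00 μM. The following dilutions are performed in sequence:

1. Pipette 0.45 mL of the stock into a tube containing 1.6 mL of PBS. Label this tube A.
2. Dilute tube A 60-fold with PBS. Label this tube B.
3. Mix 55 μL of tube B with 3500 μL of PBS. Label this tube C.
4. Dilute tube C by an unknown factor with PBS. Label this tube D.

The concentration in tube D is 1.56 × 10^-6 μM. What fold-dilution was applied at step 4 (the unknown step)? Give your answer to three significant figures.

Step 1: 0.45 mL + 1.6 mL = 2.05 mL total → factor 2.05/0.45 = 4.5556
Step 2: 60-fold → factor 60
Step 3: 55 μL + 3500 μL = 3555 μL total → factor 3555/55 = 64.636
Step 4: unknown factor x
Product of known-step factors = 17667
Overall factor = 2.00 μM / (1.56 × 10^-6 μM) = 1.2821 × 10^6
x = 1.2821 × 10^6 / 17667 = 72.6

72.6-fold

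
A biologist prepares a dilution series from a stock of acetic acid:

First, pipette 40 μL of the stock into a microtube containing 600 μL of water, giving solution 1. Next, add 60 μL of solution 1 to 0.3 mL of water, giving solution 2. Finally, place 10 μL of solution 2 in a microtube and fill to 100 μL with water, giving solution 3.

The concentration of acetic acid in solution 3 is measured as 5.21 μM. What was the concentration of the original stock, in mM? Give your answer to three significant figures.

Step 1: 40 μL + 600 μL = 640 μL total → factor 640/40 = 16
Step 2: 60 μL + 0.3 mL = 360 μL total → factor 360/60 = 6
Step 3: 10 μL brought to 100 μL → factor 100/10 = 10
Overall dilution factor = 16 × 6 × 10 = 960
Stock = 5.21 μM × 960 = 5002 μM = 5.00 mM

5.00 mM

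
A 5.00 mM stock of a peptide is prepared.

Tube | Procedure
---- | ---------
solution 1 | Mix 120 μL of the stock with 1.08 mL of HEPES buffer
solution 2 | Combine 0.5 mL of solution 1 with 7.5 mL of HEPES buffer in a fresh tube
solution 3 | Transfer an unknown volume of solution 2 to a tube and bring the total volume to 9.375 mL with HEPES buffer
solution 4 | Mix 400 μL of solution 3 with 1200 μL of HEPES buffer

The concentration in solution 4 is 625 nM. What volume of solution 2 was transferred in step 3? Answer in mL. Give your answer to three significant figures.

0.750 mL

Step 1: 120 μL + 1.08 mL = 1200 μL total → factor 1200/120 = 10
Step 2: 0.5 mL + 7.5 mL = 8 mL total → factor 8/0.5 = 16
Step 3: v brought to 9.375 mL → factor = 9.375 mL/v
Step 4: 400 μL + 1200 μL = 1600 μL total → factor 1600/400 = 4
Product of known-step factors = 640
Overall factor = 5.00 mM / (625 nM) = 8000
Step-3 factor = 8000 / 640 = 12.5
v = 9.375 mL / 12.5 = 0.750 mL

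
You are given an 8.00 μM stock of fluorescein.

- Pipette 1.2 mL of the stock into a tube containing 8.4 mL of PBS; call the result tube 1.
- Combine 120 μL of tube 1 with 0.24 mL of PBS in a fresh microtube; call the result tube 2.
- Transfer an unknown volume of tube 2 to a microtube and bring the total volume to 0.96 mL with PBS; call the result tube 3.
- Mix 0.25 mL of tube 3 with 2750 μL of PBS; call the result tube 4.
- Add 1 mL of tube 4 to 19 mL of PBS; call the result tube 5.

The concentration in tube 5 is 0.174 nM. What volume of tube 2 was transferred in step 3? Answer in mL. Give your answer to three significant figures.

0.120 mL

Step 1: 1.2 mL + 8.4 mL = 9.6 mL total → factor 9.6/1.2 = 8
Step 2: 120 μL + 0.24 mL = 360 μL total → factor 360/120 = 3
Step 3: v brought to 0.96 mL → factor = 0.96 mL/v
Step 4: 0.25 mL + 2750 μL = 3 mL total → factor 3/0.25 = 12
Step 5: 1 mL + 19 mL = 20 mL total → factor 20/1 = 20
Product of known-step factors = 5760
Overall factor = 8.00 μM / (0.174 nM) = 45977
Step-3 factor = 45977 / 5760 = 7.9821
v = 0.96 mL / 7.9821 = 0.120 mL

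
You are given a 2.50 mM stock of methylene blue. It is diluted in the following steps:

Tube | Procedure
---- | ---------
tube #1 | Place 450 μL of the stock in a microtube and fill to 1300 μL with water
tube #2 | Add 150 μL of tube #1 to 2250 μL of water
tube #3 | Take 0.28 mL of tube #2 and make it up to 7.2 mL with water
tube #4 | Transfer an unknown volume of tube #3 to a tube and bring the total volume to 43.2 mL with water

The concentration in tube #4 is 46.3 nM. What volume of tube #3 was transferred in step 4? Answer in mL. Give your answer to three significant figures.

Step 1: 450 μL brought to 1300 μL → factor 1300/450 = 2.8889
Step 2: 150 μL + 2250 μL = 2400 μL total → factor 2400/150 = 16
Step 3: 0.28 mL brought to 7.2 mL → factor 7.2/0.28 = 25.714
Step 4: v brought to 43.2 mL → factor = 43.2 mL/v
Product of known-step factors = 1188.6
Overall factor = 2.50 mM / (46.3 nM) = 53996
Step-4 factor = 53996 / 1188.6 = 45.429
v = 43.2 mL / 45.429 = 0.951 mL

0.951 mL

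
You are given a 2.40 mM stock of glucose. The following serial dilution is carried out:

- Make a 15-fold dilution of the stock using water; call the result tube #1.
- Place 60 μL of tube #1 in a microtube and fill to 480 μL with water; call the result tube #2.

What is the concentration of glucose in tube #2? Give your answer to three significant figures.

Step 1: 15-fold → factor 15
Step 2: 60 μL brought to 480 μL → factor 480/60 = 8
Overall dilution factor = 15 × 8 = 120
Final = 2.40 mM / 120 = 0.0200 mM

0.0200 mM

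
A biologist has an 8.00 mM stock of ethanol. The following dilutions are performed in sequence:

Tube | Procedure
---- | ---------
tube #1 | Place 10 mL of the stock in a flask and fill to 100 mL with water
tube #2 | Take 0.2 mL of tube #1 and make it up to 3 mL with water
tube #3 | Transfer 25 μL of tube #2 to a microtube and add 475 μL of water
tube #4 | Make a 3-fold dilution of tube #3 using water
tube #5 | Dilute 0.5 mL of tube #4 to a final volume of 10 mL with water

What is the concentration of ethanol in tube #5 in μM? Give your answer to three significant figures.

Step 1: 10 mL brought to 100 mL → factor 100/10 = 10
Step 2: 0.2 mL brought to 3 mL → factor 3/0.2 = 15
Step 3: 25 μL + 475 μL = 500 μL total → factor 500/25 = 20
Step 4: 3-fold → factor 3
Step 5: 0.5 mL brought to 10 mL → factor 10/0.5 = 20
Overall dilution factor = 10 × 15 × 20 × 3 × 20 = 1.8 × 10^5
Final = 8.00 mM / 1.8 × 10^5 = 4.444 × 10^-5 mM = 0.0444 μM

0.0444 μM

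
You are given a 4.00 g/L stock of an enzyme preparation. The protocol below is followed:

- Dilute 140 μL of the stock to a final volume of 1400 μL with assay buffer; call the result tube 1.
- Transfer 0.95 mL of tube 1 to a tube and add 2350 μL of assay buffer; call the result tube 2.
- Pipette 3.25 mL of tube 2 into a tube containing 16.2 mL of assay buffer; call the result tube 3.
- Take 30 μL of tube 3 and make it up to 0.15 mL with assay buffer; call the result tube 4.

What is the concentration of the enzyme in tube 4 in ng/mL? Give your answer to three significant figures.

Step 1: 140 μL brought to 1400 μL → factor 1400/140 = 10
Step 2: 0.95 mL + 2350 μL = 3.3 mL total → factor 3.3/0.95 = 3.4737
Step 3: 3.25 mL + 16.2 mL = 19.45 mL total → factor 19.45/3.25 = 5.9846
Step 4: 30 μL brought to 0.15 mL → factor 150/30 = 5
Overall dilution factor = 10 × 3.4737 × 5.9846 × 5 = 1039.4
Final = 4.00 g/L / 1039.4 = 0.003848 g/L = 3.85 × 10^3 ng/mL

3.85 × 10^3 ng/mL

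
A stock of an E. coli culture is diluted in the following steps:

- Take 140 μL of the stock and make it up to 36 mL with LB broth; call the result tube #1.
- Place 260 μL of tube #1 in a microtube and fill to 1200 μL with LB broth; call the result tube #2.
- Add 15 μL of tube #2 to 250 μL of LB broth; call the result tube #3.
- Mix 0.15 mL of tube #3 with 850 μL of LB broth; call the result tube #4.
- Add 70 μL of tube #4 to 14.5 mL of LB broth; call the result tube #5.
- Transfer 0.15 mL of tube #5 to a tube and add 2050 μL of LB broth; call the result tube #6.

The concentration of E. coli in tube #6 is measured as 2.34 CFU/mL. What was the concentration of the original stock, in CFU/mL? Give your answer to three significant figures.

9.99 × 10^8 CFU/mL

Step 1: 140 μL brought to 36 mL → factor 36000/140 = 257.14
Step 2: 260 μL brought to 1200 μL → factor 1200/260 = 4.6154
Step 3: 15 μL + 250 μL = 265 μL total → factor 265/15 = 17.667
Step 4: 0.15 mL + 850 μL = 1 mL total → factor 1/0.15 = 6.6667
Step 5: 70 μL + 14.5 mL = 14570 μL total → factor 14570/70 = 208.14
Step 6: 0.15 mL + 2050 μL = 2.2 mL total → factor 2.2/0.15 = 14.667
Overall dilution factor = 257.14 × 4.6154 × 17.667 × 6.6667 × 208.14 × 14.667 = 4.2672 × 10^8
Stock = 2.34 CFU/mL × 4.2672 × 10^8 = 9.99 × 10^8 CFU/mL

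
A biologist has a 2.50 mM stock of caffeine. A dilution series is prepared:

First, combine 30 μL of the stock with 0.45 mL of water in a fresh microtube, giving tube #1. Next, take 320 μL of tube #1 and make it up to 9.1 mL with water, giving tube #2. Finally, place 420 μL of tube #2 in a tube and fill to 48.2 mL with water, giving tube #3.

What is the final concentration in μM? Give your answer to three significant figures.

0.0479 μM

Step 1: 30 μL + 0.45 mL = 480 μL total → factor 480/30 = 16
Step 2: 320 μL brought to 9.1 mL → factor 9100/320 = 28.438
Step 3: 420 μL brought to 48.2 mL → factor 48200/420 = 114.76
Overall dilution factor = 16 × 28.438 × 114.76 = 52217
Final = 2.50 mM / 52217 = 4.788 × 10^-5 mM = 0.0479 μM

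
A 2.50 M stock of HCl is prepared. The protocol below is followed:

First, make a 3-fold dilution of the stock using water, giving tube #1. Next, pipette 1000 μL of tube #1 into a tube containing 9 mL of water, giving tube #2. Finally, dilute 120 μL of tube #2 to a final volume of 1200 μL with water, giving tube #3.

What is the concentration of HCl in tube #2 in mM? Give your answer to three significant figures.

Step 1: 3-fold → factor 3
Step 2: 1000 μL + 9 mL = 10000 μL total → factor 10000/1000 = 10
Dilution factor through tube #2 = 3 × 10 = 30
[tube #2] = 2.50 M / 30 = 0.08333 M = 83.3 mM

83.3 mM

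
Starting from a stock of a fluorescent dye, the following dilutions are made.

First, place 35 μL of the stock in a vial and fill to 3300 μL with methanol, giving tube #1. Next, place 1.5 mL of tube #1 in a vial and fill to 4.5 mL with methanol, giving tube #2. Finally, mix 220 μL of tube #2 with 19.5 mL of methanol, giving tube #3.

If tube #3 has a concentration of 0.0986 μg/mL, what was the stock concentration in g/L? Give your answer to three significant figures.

Step 1: 35 μL brought to 3300 μL → factor 3300/35 = 94.286
Step 2: 1.5 mL brought to 4.5 mL → factor 4.5/1.5 = 3
Step 3: 220 μL + 19.5 mL = 19720 μL total → factor 19720/220 = 89.636
Overall dilution factor = 94.286 × 3 × 89.636 = 25354
Stock = 0.0986 μg/mL × 25354 = 2500 μg/mL = 2.50 g/L

2.50 g/L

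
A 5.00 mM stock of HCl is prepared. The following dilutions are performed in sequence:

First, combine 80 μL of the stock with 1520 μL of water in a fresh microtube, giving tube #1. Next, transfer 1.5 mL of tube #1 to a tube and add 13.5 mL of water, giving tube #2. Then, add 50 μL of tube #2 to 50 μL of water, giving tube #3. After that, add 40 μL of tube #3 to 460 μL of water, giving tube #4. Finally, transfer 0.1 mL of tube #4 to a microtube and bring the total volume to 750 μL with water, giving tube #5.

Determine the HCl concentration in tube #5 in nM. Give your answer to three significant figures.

Step 1: 80 μL + 1520 μL = 1600 μL total → factor 1600/80 = 20
Step 2: 1.5 mL + 13.5 mL = 15 mL total → factor 15/1.5 = 10
Step 3: 50 μL + 50 μL = 100 μL total → factor 100/50 = 2
Step 4: 40 μL + 460 μL = 500 μL total → factor 500/40 = 12.5
Step 5: 0.1 mL brought to 750 μL → factor 0.75/0.1 = 7.5
Overall dilution factor = 20 × 10 × 2 × 12.5 × 7.5 = 37500
Final = 5.00 mM / 37500 = 0.0001333 mM = 133 nM

133 nM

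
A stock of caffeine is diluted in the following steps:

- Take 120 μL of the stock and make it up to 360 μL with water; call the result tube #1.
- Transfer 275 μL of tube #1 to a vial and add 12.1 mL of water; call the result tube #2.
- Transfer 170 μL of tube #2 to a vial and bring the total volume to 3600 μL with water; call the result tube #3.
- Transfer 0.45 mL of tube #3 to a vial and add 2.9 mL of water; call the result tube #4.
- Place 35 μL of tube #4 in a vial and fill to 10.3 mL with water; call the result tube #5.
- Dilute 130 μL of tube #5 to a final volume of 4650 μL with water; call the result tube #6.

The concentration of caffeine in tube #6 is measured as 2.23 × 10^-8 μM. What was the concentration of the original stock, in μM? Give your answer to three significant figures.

5.00 μM

Step 1: 120 μL brought to 360 μL → factor 360/120 = 3
Step 2: 275 μL + 12.1 mL = 12375 μL total → factor 12375/275 = 45
Step 3: 170 μL brought to 3600 μL → factor 3600/170 = 21.176
Step 4: 0.45 mL + 2.9 mL = 3.35 mL total → factor 3.35/0.45 = 7.4444
Step 5: 35 μL brought to 10.3 mL → factor 10300/35 = 294.29
Step 6: 130 μL brought to 4650 μL → factor 4650/130 = 35.769
Overall dilution factor = 3 × 45 × 21.176 × 7.4444 × 294.29 × 35.769 = 2.2403 × 10^8
Stock = 2.23 × 10^-8 μM × 2.2403 × 10^8 = 5.00 μM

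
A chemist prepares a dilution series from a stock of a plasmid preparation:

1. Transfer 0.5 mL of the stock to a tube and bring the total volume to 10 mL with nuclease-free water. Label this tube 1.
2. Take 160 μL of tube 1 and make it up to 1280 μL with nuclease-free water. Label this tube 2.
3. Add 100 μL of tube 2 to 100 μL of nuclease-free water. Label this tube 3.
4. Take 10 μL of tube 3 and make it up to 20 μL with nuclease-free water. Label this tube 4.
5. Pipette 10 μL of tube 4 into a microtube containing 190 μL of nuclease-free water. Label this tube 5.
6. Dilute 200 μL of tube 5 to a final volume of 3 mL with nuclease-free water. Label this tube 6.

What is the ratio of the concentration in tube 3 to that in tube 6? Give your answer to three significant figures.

Step 1: 0.5 mL brought to 10 mL → factor 10/0.5 = 20
Step 2: 160 μL brought to 1280 μL → factor 1280/160 = 8
Step 3: 100 μL + 100 μL = 200 μL total → factor 200/100 = 2
Step 4: 10 μL brought to 20 μL → factor 20/10 = 2
Step 5: 10 μL + 190 μL = 200 μL total → factor 200/10 = 20
Step 6: 200 μL brought to 3 mL → factor 3000/200 = 15
Dilution factor to tube 3 = 320; to tube 6 = 1.92 × 10^5
[tube 3]/[tube 6] = (factor to tube 6)/(factor to tube 3) = 1.92 × 10^5/320 = 600

600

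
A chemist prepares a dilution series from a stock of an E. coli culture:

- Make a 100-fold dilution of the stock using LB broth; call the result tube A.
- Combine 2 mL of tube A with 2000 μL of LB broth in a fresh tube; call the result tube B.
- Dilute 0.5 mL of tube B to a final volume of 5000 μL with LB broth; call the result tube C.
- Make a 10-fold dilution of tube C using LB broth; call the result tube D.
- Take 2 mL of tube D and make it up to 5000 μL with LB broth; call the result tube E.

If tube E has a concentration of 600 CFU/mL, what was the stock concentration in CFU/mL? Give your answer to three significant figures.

Step 1: 100-fold → factor 100
Step 2: 2 mL + 2000 μL = 4 mL total → factor 4/2 = 2
Step 3: 0.5 mL brought to 5000 μL → factor 5/0.5 = 10
Step 4: 10-fold → factor 10
Step 5: 2 mL brought to 5000 μL → factor 5/2 = 2.5
Overall dilution factor = 100 × 2 × 10 × 10 × 2.5 = 50000
Stock = 600 CFU/mL × 50000 = 3.00 × 10^7 CFU/mL

3.00 × 10^7 CFU/mL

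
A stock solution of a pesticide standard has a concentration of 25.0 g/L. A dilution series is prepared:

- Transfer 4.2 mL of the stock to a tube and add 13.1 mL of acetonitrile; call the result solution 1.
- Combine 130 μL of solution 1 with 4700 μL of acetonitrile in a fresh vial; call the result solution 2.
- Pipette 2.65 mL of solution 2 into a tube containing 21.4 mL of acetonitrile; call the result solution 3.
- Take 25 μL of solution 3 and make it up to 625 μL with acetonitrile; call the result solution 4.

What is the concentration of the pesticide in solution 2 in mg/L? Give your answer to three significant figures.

163 mg/L

Step 1: 4.2 mL + 13.1 mL = 17.3 mL total → factor 17.3/4.2 = 4.119
Step 2: 130 μL + 4700 μL = 4830 μL total → factor 4830/130 = 37.154
Dilution factor through solution 2 = 4.119 × 37.154 = 153.04
[solution 2] = 25.0 g/L / 153.04 = 0.1634 g/L = 163 mg/L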